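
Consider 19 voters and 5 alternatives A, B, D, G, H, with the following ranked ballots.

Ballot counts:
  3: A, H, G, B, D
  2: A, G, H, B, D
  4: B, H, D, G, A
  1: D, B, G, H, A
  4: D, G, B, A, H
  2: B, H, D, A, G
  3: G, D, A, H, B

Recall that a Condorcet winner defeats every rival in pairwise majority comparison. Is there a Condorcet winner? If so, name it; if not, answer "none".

Head-to-head results (19 voters):
A–B: B 11–8.
A–D: D 14–5.
A–G: G 12–7.
A–H: A 12–7.
B vs D: B wins 11–8.
B vs G: G, 12–7.
B vs H: B wins 11–8.
D vs G: D, 11–8.
D vs H: H, 11–8.
G–H: G 10–9.
No alternative is unbeaten: A loses to B; B loses to G; D loses to B; G loses to D; H loses to A. In particular A beats H beats D beats A is a majority cycle — no Condorcet winner exists.

none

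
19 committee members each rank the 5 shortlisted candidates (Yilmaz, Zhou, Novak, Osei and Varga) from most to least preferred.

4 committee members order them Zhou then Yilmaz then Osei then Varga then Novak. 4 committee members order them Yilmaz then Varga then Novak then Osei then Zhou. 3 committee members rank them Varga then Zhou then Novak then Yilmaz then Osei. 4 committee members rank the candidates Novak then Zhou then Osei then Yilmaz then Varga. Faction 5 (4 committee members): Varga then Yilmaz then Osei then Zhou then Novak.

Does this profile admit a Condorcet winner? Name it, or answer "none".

none

Pairwise majorities:
Yilmaz vs Zhou: Yilmaz is ranked higher on 4+4 = 8 ballots, Zhou on 11. Zhou wins 11–8.
Yilmaz vs Novak: Yilmaz preferred on 4+4+4 = 12 ballots; Yilmaz wins 12–7.
Yilmaz vs Osei: 4+4+3+4 = 15 for Yilmaz, 4 for Osei — Yilmaz by 15–4.
Yilmaz vs Varga: 12 to 7, Yilmaz.
Zhou vs Novak: Zhou is ranked higher on 4+3+4 = 11 ballots, Novak on 8. Zhou wins 11–8.
Zhou vs Osei: 4+3+4 = 11 for Zhou, 8 for Osei — Zhou by 11–8.
Zhou vs Varga: 8 to 11, Varga.
Novak vs Osei: Novak is ranked higher on 4+3+4 = 11 ballots, Osei on 8. Novak wins 11–8.
Novak vs Varga: 4 for Novak, 15 for Varga — Varga by 15–4.
Osei vs Varga: 8 to 11, Varga.
Each candidate drops at least one matchup (Yilmaz loses to Zhou; Zhou loses to Varga; Novak loses to Yilmaz; Osei loses to Yilmaz; Varga loses to Yilmaz); the cycle Yilmaz beats Varga beats Zhou beats Yilmaz rules out a Condorcet winner.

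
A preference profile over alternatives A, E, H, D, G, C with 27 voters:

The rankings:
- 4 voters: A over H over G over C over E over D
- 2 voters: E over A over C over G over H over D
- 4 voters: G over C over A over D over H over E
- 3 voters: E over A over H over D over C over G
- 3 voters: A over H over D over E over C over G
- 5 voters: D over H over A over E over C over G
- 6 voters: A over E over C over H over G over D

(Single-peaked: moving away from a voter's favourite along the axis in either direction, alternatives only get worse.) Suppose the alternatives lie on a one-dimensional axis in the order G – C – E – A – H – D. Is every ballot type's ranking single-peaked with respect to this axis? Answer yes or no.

no

Axis positions: G=1, C=2, E=3, A=4, H=5, D=6.
Ballot type 1: ranking walks positions 4-5-1-2-3-6; G is ranked above E even though E lies between G and the peak A on the axis — preferences dip and rise again. Not single-peaked.
Ballot type 2 (peak E at position 3): ranking walks positions 3-4-2-1-5-6, expanding outward from the peak — single-peaked.
Ballot type 3: ranking walks positions 1-2-4-6-5-3; A is ranked above E even though E lies between A and the peak G on the axis — preferences dip and rise again. Not single-peaked.
Ballot type 4 (peak E at position 3): ranking walks positions 3-4-5-6-2-1, expanding outward from the peak — single-peaked.
Ballot type 5 (peak A at position 4): ranking walks positions 4-5-6-3-2-1, expanding outward from the peak — single-peaked.
Ballot type 6 (peak D at position 6): ranking walks positions 6-5-4-3-2-1, expanding outward from the peak — single-peaked.
Ballot type 7 (peak A at position 4): ranking walks positions 4-3-2-5-1-6, expanding outward from the peak — single-peaked.
Ballot type 1 violates single-peakedness, so the profile is not single-peaked on this axis.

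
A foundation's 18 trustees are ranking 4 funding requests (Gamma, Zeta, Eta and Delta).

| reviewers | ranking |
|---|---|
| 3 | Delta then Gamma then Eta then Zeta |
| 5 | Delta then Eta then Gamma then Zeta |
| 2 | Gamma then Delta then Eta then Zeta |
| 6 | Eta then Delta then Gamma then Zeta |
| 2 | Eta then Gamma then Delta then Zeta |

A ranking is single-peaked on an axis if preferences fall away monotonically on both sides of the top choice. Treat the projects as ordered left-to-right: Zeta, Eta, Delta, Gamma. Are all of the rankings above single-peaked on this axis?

no

Axis positions: Zeta=1, Eta=2, Delta=3, Gamma=4.
Group 1 (peak Delta at position 3): ranking walks positions 3-4-2-1, expanding outward from the peak — single-peaked.
Group 2 (peak Delta at position 3): ranking walks positions 3-2-4-1, expanding outward from the peak — single-peaked.
Group 3 (peak Gamma at position 4): ranking walks positions 4-3-2-1, expanding outward from the peak — single-peaked.
Group 4 (peak Eta at position 2): ranking walks positions 2-3-4-1, expanding outward from the peak — single-peaked.
Group 5: ranking walks positions 2-4-3-1; Gamma is ranked above Delta even though Delta lies between Gamma and the peak Eta on the axis — preferences dip and rise again. Not single-peaked.
Group 5 violates single-peakedness, so the profile is not single-peaked on this axis.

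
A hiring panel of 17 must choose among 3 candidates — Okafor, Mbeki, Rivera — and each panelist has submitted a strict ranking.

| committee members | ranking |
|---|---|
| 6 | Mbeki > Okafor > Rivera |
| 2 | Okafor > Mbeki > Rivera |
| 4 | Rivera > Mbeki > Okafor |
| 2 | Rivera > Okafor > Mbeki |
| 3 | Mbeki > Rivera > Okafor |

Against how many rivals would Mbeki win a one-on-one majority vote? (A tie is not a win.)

Mbeki against each rival (17 committee members):
Mbeki vs Okafor: Mbeki wins 13–4.
Mbeki vs Rivera: Mbeki wins 11–6.
Mbeki beats Okafor, Rivera — 2 pairwise wins.

2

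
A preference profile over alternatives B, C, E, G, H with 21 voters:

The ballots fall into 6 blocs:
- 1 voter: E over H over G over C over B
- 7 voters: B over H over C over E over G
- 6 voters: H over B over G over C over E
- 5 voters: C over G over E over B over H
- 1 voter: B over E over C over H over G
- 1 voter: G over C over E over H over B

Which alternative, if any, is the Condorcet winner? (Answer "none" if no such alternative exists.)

Head-to-head results (21 voters):
B vs C: B is ranked higher on 7+6+1 = 14 ballots, C on 7. B wins 14–7.
B vs E: 7+6+1 = 14 for B, 7 for E — B by 14–7.
B vs G: B, 14–7.
B vs H: B wins 13–8.
C vs E: 19 to 2, C.
C vs G: C wins 13–8.
C–H: H 14–7.
E vs G: G, 12–9.
E vs H: E preferred on 1+5+1+1 = 8 ballots; H wins 13–8.
G vs H: 5+1 = 6 for G, 15 for H — H by 15–6.
Only B has no losses; B is the Condorcet winner.

B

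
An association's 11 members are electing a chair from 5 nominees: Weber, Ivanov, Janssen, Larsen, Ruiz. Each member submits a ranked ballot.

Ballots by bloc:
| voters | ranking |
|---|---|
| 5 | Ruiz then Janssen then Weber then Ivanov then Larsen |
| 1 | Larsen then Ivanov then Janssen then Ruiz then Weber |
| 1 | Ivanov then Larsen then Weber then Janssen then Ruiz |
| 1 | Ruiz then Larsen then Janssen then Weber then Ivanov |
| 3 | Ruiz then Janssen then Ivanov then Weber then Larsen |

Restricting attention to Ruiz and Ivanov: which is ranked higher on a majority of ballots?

Ruiz

Ballots ranking Ruiz above Ivanov: 5 + 1 + 3 = 9.
Ballots ranking Ivanov above Ruiz: 11 − 9 = 2.
Ruiz wins the head-to-head 9–2.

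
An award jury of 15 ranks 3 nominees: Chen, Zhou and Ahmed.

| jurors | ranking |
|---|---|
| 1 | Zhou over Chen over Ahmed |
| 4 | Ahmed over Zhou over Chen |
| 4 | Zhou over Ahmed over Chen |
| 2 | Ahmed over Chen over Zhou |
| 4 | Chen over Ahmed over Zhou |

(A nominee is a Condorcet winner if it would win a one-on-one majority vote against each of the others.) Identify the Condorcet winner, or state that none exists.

Ahmed

Head-to-head results (15 jurors):
Chen vs Zhou: Chen is ranked higher on 2+4 = 6 ballots, Zhou on 9. Zhou wins 9–6.
Chen–Ahmed: Ahmed 10–5.
Zhou vs Ahmed: Ahmed wins 10–5.
Ahmed beats each of Chen, Zhou — Ahmed is the Condorcet winner.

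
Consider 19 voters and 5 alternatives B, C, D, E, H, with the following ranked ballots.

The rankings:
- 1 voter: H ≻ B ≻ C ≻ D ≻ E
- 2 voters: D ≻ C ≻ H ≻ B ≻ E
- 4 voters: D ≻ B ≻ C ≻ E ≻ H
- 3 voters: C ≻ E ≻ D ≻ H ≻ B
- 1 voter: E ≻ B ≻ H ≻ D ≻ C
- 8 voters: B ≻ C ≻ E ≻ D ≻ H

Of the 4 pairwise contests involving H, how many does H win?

0

H against each rival (19 voters):
H–B: B 13–6.
H vs C: 2 to 17, C.
H–D: D 17–2.
H vs E: E wins 16–3.
H beats no one; loses to B, C, D, E — 0 pairwise wins.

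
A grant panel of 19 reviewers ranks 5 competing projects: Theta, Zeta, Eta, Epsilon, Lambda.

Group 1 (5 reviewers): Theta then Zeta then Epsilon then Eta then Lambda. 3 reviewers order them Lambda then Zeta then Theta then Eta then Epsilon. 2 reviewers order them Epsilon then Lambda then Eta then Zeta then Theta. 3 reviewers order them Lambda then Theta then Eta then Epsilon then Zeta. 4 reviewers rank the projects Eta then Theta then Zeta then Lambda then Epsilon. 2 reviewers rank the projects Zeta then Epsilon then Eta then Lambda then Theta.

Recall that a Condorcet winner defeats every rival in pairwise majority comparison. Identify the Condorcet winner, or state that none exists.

none

Check each pair by majority over 19 ballots:
Theta vs Zeta: 12 to 7, Theta.
Theta vs Eta: 11 to 8, Theta.
Theta vs Epsilon: Theta is ranked higher on 5+3+3+4 = 15 ballots, Epsilon on 4. Theta wins 15–4.
Theta vs Lambda: 5+4 = 9 for Theta, 10 for Lambda — Lambda by 10–9.
Zeta vs Eta: Zeta preferred on 5+3+2 = 10 ballots; Zeta wins 10–9.
Zeta vs Epsilon: 5+3+4+2 = 14 for Zeta, 5 for Epsilon — Zeta by 14–5.
Zeta vs Lambda: Zeta preferred on 5+4+2 = 11 ballots; Zeta wins 11–8.
Eta vs Epsilon: Eta preferred on 3+3+4 = 10 ballots; Eta wins 10–9.
Eta vs Lambda: 5+4+2 = 11 for Eta, 8 for Lambda — Eta by 11–8.
Epsilon vs Lambda: Epsilon is ranked higher on 5+2+2 = 9 ballots, Lambda on 10. Lambda wins 10–9.
No project is unbeaten: Theta loses to Lambda; Zeta loses to Theta; Eta loses to Theta; Epsilon loses to Theta; Lambda loses to Zeta. In particular Theta beats Zeta beats Lambda beats Theta is a majority cycle — no Condorcet winner exists.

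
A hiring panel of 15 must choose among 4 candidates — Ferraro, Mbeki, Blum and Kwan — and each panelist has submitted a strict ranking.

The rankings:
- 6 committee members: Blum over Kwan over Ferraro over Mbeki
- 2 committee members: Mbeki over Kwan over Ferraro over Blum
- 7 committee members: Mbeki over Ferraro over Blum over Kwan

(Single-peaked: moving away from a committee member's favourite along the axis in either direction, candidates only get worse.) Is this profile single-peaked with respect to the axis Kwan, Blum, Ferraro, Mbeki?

Axis positions: Kwan=1, Blum=2, Ferraro=3, Mbeki=4.
Ballot type 1 (peak Blum at position 2): ranking walks positions 2-1-3-4, expanding outward from the peak — single-peaked.
Ballot type 2: ranking walks positions 4-1-3-2; Kwan is ranked above Ferraro even though Ferraro lies between Kwan and the peak Mbeki on the axis — preferences dip and rise again. Not single-peaked.
Ballot type 3 (peak Mbeki at position 4): ranking walks positions 4-3-2-1, expanding outward from the peak — single-peaked.
Ballot type 2 violates single-peakedness, so the profile is not single-peaked on this axis.

no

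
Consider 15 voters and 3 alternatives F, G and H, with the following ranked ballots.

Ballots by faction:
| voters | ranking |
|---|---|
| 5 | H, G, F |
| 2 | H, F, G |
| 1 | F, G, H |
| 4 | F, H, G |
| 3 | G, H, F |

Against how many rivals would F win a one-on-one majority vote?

0

F against each rival (15 voters):
F vs G: 2+1+4 = 7 for F, 8 for G — G by 8–7.
F vs H: 1+4 = 5 for F, 10 for H — H by 10–5.
F beats no one; loses to G, H — 0 pairwise wins.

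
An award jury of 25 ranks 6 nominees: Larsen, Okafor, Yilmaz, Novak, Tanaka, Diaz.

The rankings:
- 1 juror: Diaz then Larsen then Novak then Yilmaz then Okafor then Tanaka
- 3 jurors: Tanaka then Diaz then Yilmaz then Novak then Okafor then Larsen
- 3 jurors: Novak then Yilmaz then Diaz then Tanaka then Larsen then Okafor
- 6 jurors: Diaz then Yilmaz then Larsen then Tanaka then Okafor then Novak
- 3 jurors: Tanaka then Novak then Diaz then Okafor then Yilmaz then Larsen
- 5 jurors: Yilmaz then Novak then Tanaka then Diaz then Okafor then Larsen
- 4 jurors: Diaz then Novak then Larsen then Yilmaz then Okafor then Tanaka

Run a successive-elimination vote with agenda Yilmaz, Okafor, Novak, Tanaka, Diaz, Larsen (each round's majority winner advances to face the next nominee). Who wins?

Diaz

Round 1: Yilmaz vs Okafor — 22–3, Yilmaz advances.
Round 2: Yilmaz vs Novak — 14–11, Yilmaz advances.
Round 3: Yilmaz vs Tanaka — 19–6, Yilmaz advances.
Round 4: Yilmaz vs Diaz — 8–17, Diaz advances.
Round 5: Diaz vs Larsen — 25–0, Diaz advances.
The agenda winner is Diaz.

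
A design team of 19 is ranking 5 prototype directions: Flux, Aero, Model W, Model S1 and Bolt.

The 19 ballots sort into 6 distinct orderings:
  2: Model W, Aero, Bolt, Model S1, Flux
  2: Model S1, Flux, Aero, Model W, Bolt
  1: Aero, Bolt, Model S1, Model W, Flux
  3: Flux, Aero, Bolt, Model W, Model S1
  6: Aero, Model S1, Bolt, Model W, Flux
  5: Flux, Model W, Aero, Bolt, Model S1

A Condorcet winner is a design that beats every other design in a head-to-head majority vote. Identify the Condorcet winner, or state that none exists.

Check each pair by majority over 19 ballots:
Flux vs Aero: Flux is ranked higher on 2+3+5 = 10 ballots, Aero on 9. Flux wins 10–9.
Flux vs Model W: Flux is ranked higher on 2+3+5 = 10 ballots, Model W on 9. Flux wins 10–9.
Flux vs Model S1: 3+5 = 8 for Flux, 11 for Model S1 — Model S1 by 11–8.
Flux vs Bolt: 2+3+5 = 10 for Flux, 9 for Bolt — Flux by 10–9.
Aero vs Model W: 12 to 7, Aero.
Aero vs Model S1: Aero preferred on 2+1+3+6+5 = 17 ballots; Aero wins 17–2.
Aero vs Bolt: Aero is ranked higher on 2+2+1+3+6+5 = 19 ballots, Bolt on 0. Aero wins 19–0.
Model W vs Model S1: 2+3+5 = 10 for Model W, 9 for Model S1 — Model W by 10–9.
Model W vs Bolt: Model W preferred on 2+2+5 = 9 ballots; Bolt wins 10–9.
Model S1 vs Bolt: Model S1 is ranked higher on 2+6 = 8 ballots, Bolt on 11. Bolt wins 11–8.
No design is unbeaten: Flux loses to Model S1; Aero loses to Flux; Model W loses to Flux; Model S1 loses to Aero; Bolt loses to Flux. In particular Flux > Aero > Model S1 > Flux is a majority cycle — no Condorcet winner exists.

none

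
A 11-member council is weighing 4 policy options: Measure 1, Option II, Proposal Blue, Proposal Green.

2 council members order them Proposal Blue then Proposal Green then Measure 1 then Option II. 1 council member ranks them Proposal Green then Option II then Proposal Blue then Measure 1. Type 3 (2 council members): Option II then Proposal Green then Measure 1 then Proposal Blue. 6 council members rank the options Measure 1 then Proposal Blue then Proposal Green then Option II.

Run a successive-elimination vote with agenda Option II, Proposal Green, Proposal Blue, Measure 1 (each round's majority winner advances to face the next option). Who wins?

Measure 1

Round 1: Option II vs Proposal Green — 2–9, Proposal Green advances.
Round 2: Proposal Green vs Proposal Blue — 3–8, Proposal Blue advances.
Round 3: Proposal Blue vs Measure 1 — 3–8, Measure 1 advances.
Measure 1 survives the agenda.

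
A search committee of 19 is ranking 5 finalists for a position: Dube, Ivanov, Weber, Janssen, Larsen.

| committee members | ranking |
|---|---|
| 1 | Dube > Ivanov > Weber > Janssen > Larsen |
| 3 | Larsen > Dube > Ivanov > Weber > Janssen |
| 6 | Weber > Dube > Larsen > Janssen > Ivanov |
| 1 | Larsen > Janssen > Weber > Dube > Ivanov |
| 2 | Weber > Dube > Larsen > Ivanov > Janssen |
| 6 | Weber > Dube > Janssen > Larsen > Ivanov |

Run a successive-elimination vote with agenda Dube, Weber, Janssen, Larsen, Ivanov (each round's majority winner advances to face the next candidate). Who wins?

Weber

Round 1: Dube vs Weber — 4–15, Weber advances.
Round 2: Weber vs Janssen — 18–1, Weber advances.
Round 3: Weber vs Larsen — 15–4, Weber advances.
Round 4: Weber vs Ivanov — 15–4, Weber advances.
Weber survives the agenda.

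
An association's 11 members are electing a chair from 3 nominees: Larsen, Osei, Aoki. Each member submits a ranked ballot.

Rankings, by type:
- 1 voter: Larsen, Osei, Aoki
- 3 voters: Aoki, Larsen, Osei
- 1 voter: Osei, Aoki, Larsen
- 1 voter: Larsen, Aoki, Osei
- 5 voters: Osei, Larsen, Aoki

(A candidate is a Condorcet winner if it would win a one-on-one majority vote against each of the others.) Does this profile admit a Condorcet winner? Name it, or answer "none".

Osei

Head-to-head results (11 voters):
Larsen vs Osei: Larsen is ranked higher on 1+3+1 = 5 ballots, Osei on 6. Osei wins 6–5.
Larsen vs Aoki: Larsen is ranked higher on 1+1+5 = 7 ballots, Aoki on 4. Larsen wins 7–4.
Osei vs Aoki: 1+1+5 = 7 for Osei, 4 for Aoki — Osei by 7–4.
Osei wins every pairwise contest, so Osei is the Condorcet winner.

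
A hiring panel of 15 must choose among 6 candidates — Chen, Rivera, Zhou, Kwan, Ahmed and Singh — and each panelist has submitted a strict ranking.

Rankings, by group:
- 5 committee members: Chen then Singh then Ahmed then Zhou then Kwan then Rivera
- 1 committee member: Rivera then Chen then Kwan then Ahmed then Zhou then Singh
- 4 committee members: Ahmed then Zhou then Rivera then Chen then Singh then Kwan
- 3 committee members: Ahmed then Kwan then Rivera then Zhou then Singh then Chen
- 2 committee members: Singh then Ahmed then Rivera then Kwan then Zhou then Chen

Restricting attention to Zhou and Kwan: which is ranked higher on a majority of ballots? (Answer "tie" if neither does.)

Zhou

Ballots ranking Zhou above Kwan: 5 + 4 = 9.
Ballots ranking Kwan above Zhou: 15 − 9 = 6.
Zhou wins the head-to-head 9–6.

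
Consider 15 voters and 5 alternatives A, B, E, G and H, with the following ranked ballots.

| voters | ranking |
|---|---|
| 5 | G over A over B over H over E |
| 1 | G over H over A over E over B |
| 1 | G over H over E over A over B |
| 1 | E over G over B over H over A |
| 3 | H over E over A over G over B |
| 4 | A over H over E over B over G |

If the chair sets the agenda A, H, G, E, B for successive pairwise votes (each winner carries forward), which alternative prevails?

E

Round 1: A vs H — 9–6, A advances.
Round 2: A vs G — 7–8, G advances.
Round 3: G vs E — 7–8, E advances.
Round 4: E vs B — 10–5, E advances.
E survives the agenda.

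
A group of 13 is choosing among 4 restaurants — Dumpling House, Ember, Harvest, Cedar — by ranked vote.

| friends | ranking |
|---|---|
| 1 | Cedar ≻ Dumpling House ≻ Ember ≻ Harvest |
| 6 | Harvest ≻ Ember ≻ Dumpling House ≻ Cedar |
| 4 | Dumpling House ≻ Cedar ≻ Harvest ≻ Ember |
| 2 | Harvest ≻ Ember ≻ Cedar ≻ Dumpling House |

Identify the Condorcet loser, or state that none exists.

Pairwise majorities:
Dumpling House vs Ember: Ember, 8–5.
Dumpling House vs Harvest: Harvest, 8–5.
Dumpling House vs Cedar: 6+4 = 10 for Dumpling House, 3 for Cedar — Dumpling House by 10–3.
Ember vs Harvest: Harvest, 12–1.
Ember vs Cedar: 8 to 5, Ember.
Harvest vs Cedar: 6+2 = 8 for Harvest, 5 for Cedar — Harvest by 8–5.
Only Cedar has no wins; Cedar is the Condorcet loser.

Cedar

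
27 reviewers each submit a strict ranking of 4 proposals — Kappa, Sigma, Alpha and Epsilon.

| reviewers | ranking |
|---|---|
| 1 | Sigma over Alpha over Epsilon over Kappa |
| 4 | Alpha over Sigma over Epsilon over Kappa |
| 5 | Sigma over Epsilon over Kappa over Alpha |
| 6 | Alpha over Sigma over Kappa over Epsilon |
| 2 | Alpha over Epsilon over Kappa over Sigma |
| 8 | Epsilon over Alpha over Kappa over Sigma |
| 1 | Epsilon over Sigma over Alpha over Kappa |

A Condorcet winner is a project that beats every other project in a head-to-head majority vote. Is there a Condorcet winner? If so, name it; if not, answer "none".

Check each pair by majority over 27 ballots:
Kappa vs Sigma: Kappa is ranked higher on 2+8 = 10 ballots, Sigma on 17. Sigma wins 17–10.
Kappa vs Alpha: 5 for Kappa, 22 for Alpha — Alpha by 22–5.
Kappa vs Epsilon: 6 for Kappa, 21 for Epsilon — Epsilon by 21–6.
Sigma vs Alpha: 1+5+1 = 7 for Sigma, 20 for Alpha — Alpha by 20–7.
Sigma vs Epsilon: 1+4+5+6 = 16 for Sigma, 11 for Epsilon — Sigma by 16–11.
Alpha vs Epsilon: Alpha preferred on 1+4+6+2 = 13 ballots; Epsilon wins 14–13.
Every project loses at least once (Kappa loses to Sigma; Sigma loses to Alpha; Alpha loses to Epsilon; Epsilon loses to Sigma). The majority relation contains the cycle Sigma beats Epsilon beats Alpha beats Sigma, so there is no Condorcet winner.

none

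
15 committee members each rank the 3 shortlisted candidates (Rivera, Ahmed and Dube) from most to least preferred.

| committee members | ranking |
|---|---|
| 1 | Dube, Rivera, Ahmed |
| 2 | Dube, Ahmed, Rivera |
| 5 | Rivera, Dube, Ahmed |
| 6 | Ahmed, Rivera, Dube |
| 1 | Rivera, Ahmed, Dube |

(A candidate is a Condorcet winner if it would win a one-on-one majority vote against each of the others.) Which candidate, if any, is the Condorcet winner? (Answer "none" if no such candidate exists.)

Head-to-head results (15 committee members):
Rivera vs Ahmed: Rivera is ranked higher on 1+5+1 = 7 ballots, Ahmed on 8. Ahmed wins 8–7.
Rivera vs Dube: Rivera preferred on 5+6+1 = 12 ballots; Rivera wins 12–3.
Ahmed vs Dube: 6+1 = 7 for Ahmed, 8 for Dube — Dube by 8–7.
No candidate is unbeaten: Rivera loses to Ahmed; Ahmed loses to Dube; Dube loses to Rivera. In particular Rivera beats Dube beats Ahmed beats Rivera is a majority cycle — no Condorcet winner exists.

none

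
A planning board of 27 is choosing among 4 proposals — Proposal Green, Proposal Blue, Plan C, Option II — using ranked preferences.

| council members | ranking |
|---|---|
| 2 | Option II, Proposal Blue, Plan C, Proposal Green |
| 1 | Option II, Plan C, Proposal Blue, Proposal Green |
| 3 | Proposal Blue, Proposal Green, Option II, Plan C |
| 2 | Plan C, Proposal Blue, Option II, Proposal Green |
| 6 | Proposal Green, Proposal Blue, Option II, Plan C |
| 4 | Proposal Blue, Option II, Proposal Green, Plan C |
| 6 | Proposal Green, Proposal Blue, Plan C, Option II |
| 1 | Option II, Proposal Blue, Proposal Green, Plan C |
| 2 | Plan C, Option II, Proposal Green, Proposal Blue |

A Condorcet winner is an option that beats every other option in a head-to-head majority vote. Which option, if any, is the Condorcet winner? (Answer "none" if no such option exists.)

Proposal Green

Check each pair by majority over 27 ballots:
Proposal Green vs Proposal Blue: Proposal Green preferred on 6+6+2 = 14 ballots; Proposal Green wins 14–13.
Proposal Green vs Plan C: 3+6+4+6+1 = 20 for Proposal Green, 7 for Plan C — Proposal Green by 20–7.
Proposal Green vs Option II: 3+6+6 = 15 for Proposal Green, 12 for Option II — Proposal Green by 15–12.
Proposal Blue vs Plan C: Proposal Blue is ranked higher on 2+3+6+4+6+1 = 22 ballots, Plan C on 5. Proposal Blue wins 22–5.
Proposal Blue vs Option II: Proposal Blue preferred on 3+2+6+4+6 = 21 ballots; Proposal Blue wins 21–6.
Plan C vs Option II: Plan C preferred on 2+6+2 = 10 ballots; Option II wins 17–10.
Proposal Green wins every pairwise contest, so Proposal Green is the Condorcet winner.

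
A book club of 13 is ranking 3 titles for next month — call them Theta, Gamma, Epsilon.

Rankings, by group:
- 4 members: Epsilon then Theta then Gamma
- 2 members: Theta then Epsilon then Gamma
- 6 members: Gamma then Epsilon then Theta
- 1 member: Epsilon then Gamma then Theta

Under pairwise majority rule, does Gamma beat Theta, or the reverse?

Gamma

Ballots ranking Gamma above Theta: 6 + 1 = 7.
Ballots ranking Theta above Gamma: 13 − 7 = 6.
Gamma wins the head-to-head 7–6.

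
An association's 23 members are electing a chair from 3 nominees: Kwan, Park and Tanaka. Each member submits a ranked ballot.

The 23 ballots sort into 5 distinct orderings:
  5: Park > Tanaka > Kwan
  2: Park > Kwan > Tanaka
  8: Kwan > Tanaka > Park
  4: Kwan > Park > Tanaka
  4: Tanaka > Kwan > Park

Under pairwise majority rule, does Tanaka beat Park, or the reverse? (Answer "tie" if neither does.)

Ballots ranking Tanaka above Park: 8 + 4 = 12.
Ballots ranking Park above Tanaka: 23 − 12 = 11.
Tanaka wins the head-to-head 12–11.

Tanaka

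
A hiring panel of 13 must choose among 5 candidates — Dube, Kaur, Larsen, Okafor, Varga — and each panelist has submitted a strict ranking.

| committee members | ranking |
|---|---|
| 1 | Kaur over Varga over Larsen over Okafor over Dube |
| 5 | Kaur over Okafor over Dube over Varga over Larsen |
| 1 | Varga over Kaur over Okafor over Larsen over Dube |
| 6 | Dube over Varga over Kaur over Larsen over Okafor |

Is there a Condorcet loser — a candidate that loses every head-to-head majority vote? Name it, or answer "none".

none

Pairwise majorities:
Dube vs Kaur: 6 to 7, Kaur.
Dube vs Larsen: Dube is ranked higher on 5+6 = 11 ballots, Larsen on 2. Dube wins 11–2.
Dube vs Okafor: Dube preferred on 6 ballots; Okafor wins 7–6.
Dube vs Varga: Dube wins 11–2.
Kaur vs Larsen: Kaur preferred on 1+5+1+6 = 13 ballots; Kaur wins 13–0.
Kaur vs Okafor: 1+5+1+6 = 13 for Kaur, 0 for Okafor — Kaur by 13–0.
Kaur vs Varga: 6 to 7, Varga.
Larsen vs Okafor: Larsen, 7–6.
Larsen vs Varga: 0 to 13, Varga.
Okafor vs Varga: Varga, 8–5.
Every candidate wins at least one matchup (Dube beats Larsen; Kaur beats Dube; Larsen beats Okafor; Okafor beats Dube; Varga beats Kaur), so there is no Condorcet loser.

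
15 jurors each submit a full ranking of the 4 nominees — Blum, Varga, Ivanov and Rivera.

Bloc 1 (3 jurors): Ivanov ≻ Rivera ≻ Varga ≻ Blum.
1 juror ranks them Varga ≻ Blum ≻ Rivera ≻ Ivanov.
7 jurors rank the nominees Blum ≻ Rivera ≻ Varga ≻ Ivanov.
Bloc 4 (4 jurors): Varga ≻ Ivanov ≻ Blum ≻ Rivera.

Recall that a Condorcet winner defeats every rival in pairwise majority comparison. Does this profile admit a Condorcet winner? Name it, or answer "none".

Pairwise majorities:
Blum vs Varga: 7 for Blum, 8 for Varga — Varga by 8–7.
Blum vs Ivanov: Blum preferred on 1+7 = 8 ballots; Blum wins 8–7.
Blum vs Rivera: 12 to 3, Blum.
Varga vs Ivanov: Varga is ranked higher on 1+7+4 = 12 ballots, Ivanov on 3. Varga wins 12–3.
Varga vs Rivera: 5 to 10, Rivera.
Ivanov vs Rivera: 7 to 8, Rivera.
Every nominee loses at least once (Blum loses to Varga; Varga loses to Rivera; Ivanov loses to Blum; Rivera loses to Blum). The majority relation contains the cycle Blum → Rivera → Varga → Blum, so there is no Condorcet winner.

none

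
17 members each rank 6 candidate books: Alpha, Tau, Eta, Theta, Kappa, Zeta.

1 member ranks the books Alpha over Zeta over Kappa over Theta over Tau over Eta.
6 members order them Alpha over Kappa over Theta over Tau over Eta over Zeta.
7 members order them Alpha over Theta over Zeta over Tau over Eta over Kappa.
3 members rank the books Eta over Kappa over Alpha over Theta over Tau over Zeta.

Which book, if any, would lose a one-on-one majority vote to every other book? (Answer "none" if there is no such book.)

Zeta

Head-to-head results (17 members):
Alpha vs Tau: 1+6+7+3 = 17 for Alpha, 0 for Tau — Alpha by 17–0.
Alpha vs Eta: 14 to 3, Alpha.
Alpha vs Theta: Alpha preferred on 1+6+7+3 = 17 ballots; Alpha wins 17–0.
Alpha vs Kappa: Alpha, 14–3.
Alpha vs Zeta: Alpha preferred on 1+6+7+3 = 17 ballots; Alpha wins 17–0.
Tau vs Eta: Tau is ranked higher on 1+6+7 = 14 ballots, Eta on 3. Tau wins 14–3.
Tau vs Theta: Theta wins 17–0.
Tau vs Kappa: Tau preferred on 7 ballots; Kappa wins 10–7.
Tau vs Zeta: 6+3 = 9 for Tau, 8 for Zeta — Tau by 9–8.
Eta vs Theta: Theta, 14–3.
Eta vs Kappa: Eta wins 10–7.
Eta vs Zeta: Eta preferred on 6+3 = 9 ballots; Eta wins 9–8.
Theta vs Kappa: Theta preferred on 7 ballots; Kappa wins 10–7.
Theta vs Zeta: Theta is ranked higher on 6+7+3 = 16 ballots, Zeta on 1. Theta wins 16–1.
Kappa vs Zeta: Kappa is ranked higher on 6+3 = 9 ballots, Zeta on 8. Kappa wins 9–8.
Zeta loses to every other book — it is the Condorcet loser.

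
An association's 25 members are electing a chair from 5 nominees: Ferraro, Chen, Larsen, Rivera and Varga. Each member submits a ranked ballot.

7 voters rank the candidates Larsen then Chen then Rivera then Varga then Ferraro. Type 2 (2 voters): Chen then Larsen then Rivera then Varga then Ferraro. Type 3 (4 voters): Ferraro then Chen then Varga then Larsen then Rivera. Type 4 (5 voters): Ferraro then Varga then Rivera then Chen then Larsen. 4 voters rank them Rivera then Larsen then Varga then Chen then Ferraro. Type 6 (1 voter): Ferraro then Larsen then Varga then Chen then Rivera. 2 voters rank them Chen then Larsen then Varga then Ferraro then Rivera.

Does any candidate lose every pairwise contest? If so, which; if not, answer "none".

Ferraro

Head-to-head results (25 voters):
Ferraro vs Chen: Chen wins 15–10.
Ferraro vs Larsen: 10 to 15, Larsen.
Ferraro vs Rivera: Rivera wins 13–12.
Ferraro vs Varga: Ferraro preferred on 4+5+1 = 10 ballots; Varga wins 15–10.
Chen vs Larsen: Chen wins 13–12.
Chen–Rivera: Chen 16–9.
Chen vs Varga: Chen wins 15–10.
Larsen–Rivera: Larsen 16–9.
Larsen–Varga: Larsen 16–9.
Rivera vs Varga: Rivera, 13–12.
Ferraro loses to every other candidate — it is the Condorcet loser.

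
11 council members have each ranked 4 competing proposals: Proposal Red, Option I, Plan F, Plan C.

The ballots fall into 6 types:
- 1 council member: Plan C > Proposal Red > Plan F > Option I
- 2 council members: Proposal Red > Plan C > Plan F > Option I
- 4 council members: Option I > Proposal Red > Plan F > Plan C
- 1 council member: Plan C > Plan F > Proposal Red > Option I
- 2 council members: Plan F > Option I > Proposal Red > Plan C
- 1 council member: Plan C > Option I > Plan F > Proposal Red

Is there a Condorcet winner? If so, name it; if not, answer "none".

Check each pair by majority over 11 ballots:
Proposal Red–Option I: Option I 7–4.
Proposal Red vs Plan F: Proposal Red wins 7–4.
Proposal Red–Plan C: Proposal Red 8–3.
Option I vs Plan F: 5 to 6, Plan F.
Option I vs Plan C: Option I wins 6–5.
Plan F vs Plan C: Plan F, 6–5.
No option is unbeaten: Proposal Red loses to Option I; Option I loses to Plan F; Plan F loses to Proposal Red; Plan C loses to Proposal Red. In particular Proposal Red beats Plan F beats Option I beats Proposal Red is a majority cycle — no Condorcet winner exists.

none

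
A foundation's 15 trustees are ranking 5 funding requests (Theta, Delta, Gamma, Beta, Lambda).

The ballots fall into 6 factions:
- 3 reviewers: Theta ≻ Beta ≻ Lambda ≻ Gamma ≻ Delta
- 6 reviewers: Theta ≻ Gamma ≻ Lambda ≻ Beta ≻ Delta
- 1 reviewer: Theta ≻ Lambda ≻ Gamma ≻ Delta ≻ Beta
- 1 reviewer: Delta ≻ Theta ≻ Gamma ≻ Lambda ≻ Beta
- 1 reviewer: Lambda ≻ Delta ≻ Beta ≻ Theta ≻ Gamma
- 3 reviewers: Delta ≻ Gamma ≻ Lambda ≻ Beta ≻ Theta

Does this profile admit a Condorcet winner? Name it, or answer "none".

Theta

Head-to-head results (15 reviewers):
Theta vs Delta: 10 to 5, Theta.
Theta vs Gamma: Theta wins 12–3.
Theta vs Beta: 3+6+1+1 = 11 for Theta, 4 for Beta — Theta by 11–4.
Theta vs Lambda: Theta, 11–4.
Delta–Gamma: Gamma 10–5.
Delta vs Beta: 1+1+1+3 = 6 for Delta, 9 for Beta — Beta by 9–6.
Delta vs Lambda: 1+3 = 4 for Delta, 11 for Lambda — Lambda by 11–4.
Gamma vs Beta: Gamma wins 11–4.
Gamma vs Lambda: Gamma is ranked higher on 6+1+3 = 10 ballots, Lambda on 5. Gamma wins 10–5.
Beta vs Lambda: Beta is ranked higher on 3 ballots, Lambda on 12. Lambda wins 12–3.
Theta wins every pairwise contest, so Theta is the Condorcet winner.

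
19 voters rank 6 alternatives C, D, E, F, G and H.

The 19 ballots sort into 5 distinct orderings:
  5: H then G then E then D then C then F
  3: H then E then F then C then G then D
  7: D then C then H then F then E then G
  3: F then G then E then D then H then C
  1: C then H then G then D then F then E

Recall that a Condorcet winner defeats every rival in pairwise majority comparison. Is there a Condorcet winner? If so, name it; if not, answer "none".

none

Pairwise majorities:
C vs D: D, 15–4.
C vs E: E, 11–8.
C–F: C 13–6.
C–G: C 11–8.
C vs H: H wins 11–8.
D vs E: E, 11–8.
D vs F: D wins 13–6.
D–G: G 12–7.
D vs H: D wins 10–9.
E vs F: F, 11–8.
E vs G: E wins 10–9.
E–H: H 16–3.
F–G: F 13–6.
F vs H: H, 16–3.
G vs H: H wins 16–3.
Every alternative loses at least once (C loses to D; D loses to E; E loses to F; F loses to C; G loses to C; H loses to D). The majority relation contains the cycle C beats F beats E beats C, so there is no Condorcet winner.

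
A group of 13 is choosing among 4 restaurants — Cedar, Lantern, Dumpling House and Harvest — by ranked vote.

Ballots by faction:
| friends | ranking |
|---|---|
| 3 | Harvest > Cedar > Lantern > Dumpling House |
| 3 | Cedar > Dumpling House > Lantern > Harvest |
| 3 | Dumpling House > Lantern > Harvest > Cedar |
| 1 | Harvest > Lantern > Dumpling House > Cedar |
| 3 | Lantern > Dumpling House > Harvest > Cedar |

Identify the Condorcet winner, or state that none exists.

Lantern

Check each pair by majority over 13 ballots:
Cedar vs Lantern: Lantern, 7–6.
Cedar vs Dumpling House: Dumpling House wins 7–6.
Cedar vs Harvest: Cedar preferred on 3 ballots; Harvest wins 10–3.
Lantern vs Dumpling House: Lantern wins 7–6.
Lantern–Harvest: Lantern 9–4.
Dumpling House vs Harvest: 3+3+3 = 9 for Dumpling House, 4 for Harvest — Dumpling House by 9–4.
Lantern wins every pairwise contest, so Lantern is the Condorcet winner.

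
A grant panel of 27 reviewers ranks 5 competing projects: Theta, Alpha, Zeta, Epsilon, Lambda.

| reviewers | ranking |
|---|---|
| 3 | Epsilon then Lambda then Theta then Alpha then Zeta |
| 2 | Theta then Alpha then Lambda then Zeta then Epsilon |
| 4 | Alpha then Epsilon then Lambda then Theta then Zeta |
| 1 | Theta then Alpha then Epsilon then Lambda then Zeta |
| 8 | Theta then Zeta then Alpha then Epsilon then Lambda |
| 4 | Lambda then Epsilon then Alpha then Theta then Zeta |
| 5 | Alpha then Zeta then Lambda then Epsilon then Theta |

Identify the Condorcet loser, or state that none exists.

none

Pairwise majorities:
Theta–Alpha: Theta 14–13.
Theta vs Zeta: 22 to 5, Theta.
Theta–Epsilon: Epsilon 16–11.
Theta vs Lambda: Lambda wins 16–11.
Alpha vs Zeta: 3+2+4+1+4+5 = 19 for Alpha, 8 for Zeta — Alpha by 19–8.
Alpha vs Epsilon: 20 to 7, Alpha.
Alpha–Lambda: Alpha 20–7.
Zeta vs Epsilon: 2+8+5 = 15 for Zeta, 12 for Epsilon — Zeta by 15–12.
Zeta vs Lambda: Lambda wins 14–13.
Epsilon–Lambda: Epsilon 16–11.
Every project wins at least one matchup (Theta beats Alpha; Alpha beats Zeta; Zeta beats Epsilon; Epsilon beats Theta; Lambda beats Theta), so there is no Condorcet loser.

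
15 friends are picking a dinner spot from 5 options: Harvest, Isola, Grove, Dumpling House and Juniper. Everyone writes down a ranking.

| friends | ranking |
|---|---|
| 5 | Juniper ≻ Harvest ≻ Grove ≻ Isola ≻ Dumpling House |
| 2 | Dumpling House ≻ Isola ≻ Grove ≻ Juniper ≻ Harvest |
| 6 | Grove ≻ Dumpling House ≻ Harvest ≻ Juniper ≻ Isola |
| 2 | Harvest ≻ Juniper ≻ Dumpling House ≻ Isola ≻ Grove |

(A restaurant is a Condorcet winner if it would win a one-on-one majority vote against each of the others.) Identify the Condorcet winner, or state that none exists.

Grove

Pairwise majorities:
Harvest–Isola: Harvest 13–2.
Harvest–Grove: Grove 8–7.
Harvest–Dumpling House: Dumpling House 8–7.
Harvest vs Juniper: Harvest wins 8–7.
Isola vs Grove: Grove, 11–4.
Isola–Dumpling House: Dumpling House 10–5.
Isola–Juniper: Juniper 13–2.
Grove vs Dumpling House: Grove, 11–4.
Grove–Juniper: Grove 8–7.
Dumpling House vs Juniper: Dumpling House, 8–7.
Grove beats each of Harvest, Isola, Dumpling House, Juniper — Grove is the Condorcet winner.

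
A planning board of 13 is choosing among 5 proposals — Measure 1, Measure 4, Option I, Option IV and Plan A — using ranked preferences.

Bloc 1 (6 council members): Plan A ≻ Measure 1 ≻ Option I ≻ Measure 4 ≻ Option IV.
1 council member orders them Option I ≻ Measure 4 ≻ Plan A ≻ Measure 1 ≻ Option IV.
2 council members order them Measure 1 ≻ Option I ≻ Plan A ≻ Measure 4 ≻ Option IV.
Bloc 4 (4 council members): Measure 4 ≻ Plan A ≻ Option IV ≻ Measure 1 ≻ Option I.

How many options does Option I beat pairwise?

Option I against each rival (13 council members):
Option I vs Measure 1: Measure 1 wins 12–1.
Option I vs Measure 4: 9 to 4, Option I.
Option I vs Option IV: 9 to 4, Option I.
Option I vs Plan A: 1+2 = 3 for Option I, 10 for Plan A — Plan A by 10–3.
Option I beats Measure 4, Option IV; loses to Measure 1, Plan A — 2 pairwise wins.

2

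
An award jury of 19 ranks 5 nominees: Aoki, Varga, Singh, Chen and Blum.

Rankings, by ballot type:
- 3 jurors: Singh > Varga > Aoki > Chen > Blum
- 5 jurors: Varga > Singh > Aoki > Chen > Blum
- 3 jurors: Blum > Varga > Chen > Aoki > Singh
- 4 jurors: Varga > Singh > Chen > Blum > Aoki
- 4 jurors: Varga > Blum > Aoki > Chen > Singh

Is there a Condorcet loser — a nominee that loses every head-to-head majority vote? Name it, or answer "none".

none

Head-to-head results (19 jurors):
Aoki–Varga: Varga 19–0.
Aoki vs Singh: Singh wins 12–7.
Aoki vs Chen: Aoki, 12–7.
Aoki vs Blum: Blum, 11–8.
Varga vs Singh: Varga is ranked higher on 5+3+4+4 = 16 ballots, Singh on 3. Varga wins 16–3.
Varga vs Chen: 3+5+3+4+4 = 19 for Varga, 0 for Chen — Varga by 19–0.
Varga vs Blum: Varga wins 16–3.
Singh vs Chen: Singh is ranked higher on 3+5+4 = 12 ballots, Chen on 7. Singh wins 12–7.
Singh vs Blum: 3+5+4 = 12 for Singh, 7 for Blum — Singh by 12–7.
Chen–Blum: Chen 12–7.
No nominee is winless: Aoki beats Chen; Varga beats Aoki; Singh beats Aoki; Chen beats Blum; Blum beats Aoki. There is no Condorcet loser.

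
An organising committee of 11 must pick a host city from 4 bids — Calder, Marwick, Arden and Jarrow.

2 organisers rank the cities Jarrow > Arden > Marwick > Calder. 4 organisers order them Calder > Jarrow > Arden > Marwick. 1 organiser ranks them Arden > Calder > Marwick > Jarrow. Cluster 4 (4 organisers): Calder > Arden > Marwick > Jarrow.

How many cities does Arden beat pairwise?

1

Arden against each rival (11 organisers):
Arden vs Calder: Arden is ranked higher on 2+1 = 3 ballots, Calder on 8. Calder wins 8–3.
Arden vs Marwick: Arden, 11–0.
Arden vs Jarrow: 1+4 = 5 for Arden, 6 for Jarrow — Jarrow by 6–5.
Arden beats Marwick; loses to Calder, Jarrow — 1 pairwise win.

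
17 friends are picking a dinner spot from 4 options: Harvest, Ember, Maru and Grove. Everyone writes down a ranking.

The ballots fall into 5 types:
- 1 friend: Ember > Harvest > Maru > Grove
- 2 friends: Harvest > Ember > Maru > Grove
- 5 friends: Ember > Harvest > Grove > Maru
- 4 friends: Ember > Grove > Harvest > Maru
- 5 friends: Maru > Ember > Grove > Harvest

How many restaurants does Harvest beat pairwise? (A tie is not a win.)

Harvest against each rival (17 friends):
Harvest vs Ember: 2 to 15, Ember.
Harvest vs Maru: Harvest preferred on 1+2+5+4 = 12 ballots; Harvest wins 12–5.
Harvest vs Grove: Grove wins 9–8.
Harvest beats Maru; loses to Ember, Grove — 1 pairwise win.

1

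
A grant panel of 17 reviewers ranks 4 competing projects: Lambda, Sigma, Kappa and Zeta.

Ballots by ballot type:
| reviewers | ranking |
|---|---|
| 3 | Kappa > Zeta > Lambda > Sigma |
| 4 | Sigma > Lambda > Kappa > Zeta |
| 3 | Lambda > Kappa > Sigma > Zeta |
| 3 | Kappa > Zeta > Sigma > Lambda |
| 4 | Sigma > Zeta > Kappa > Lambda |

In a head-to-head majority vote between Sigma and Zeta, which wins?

Sigma

Ballots ranking Sigma above Zeta: 4 + 3 + 4 = 11.
Ballots ranking Zeta above Sigma: 17 − 11 = 6.
Sigma wins the head-to-head 11–6.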